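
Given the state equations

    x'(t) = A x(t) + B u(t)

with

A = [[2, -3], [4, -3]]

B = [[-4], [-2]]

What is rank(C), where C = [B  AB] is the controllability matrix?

2

AB = [[-2], [-10]]
Controllability matrix C = [B  AB] = [[-4, -2], [-2, -10]]
det(C) = (-4)·(-10) - (-2)·(-2) = 40 - 4 = 36 ≠ 0, so rank(C) = 2.
rank(C) = 2 = n, so the pair (A, B) is completely controllable.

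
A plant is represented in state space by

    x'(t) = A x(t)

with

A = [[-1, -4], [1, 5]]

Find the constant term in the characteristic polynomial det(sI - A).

For a 2×2 matrix, det(sI - A) = s^2 - (tr A)s + det A.
tr A = 4, det A = -1.
So p(s) = s^2 - 4s - 1.
The constant term is -1.

-1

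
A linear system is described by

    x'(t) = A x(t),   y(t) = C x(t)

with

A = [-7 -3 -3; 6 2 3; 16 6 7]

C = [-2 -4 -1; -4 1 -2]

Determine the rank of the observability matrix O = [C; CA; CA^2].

2

CA = [[-26, -8, -13], [2, 2, 1]]
CA^2 = [[-74, -16, -37], [14, 4, 7]]
Observability matrix O = [C; CA; CA^2] = [[-2, -4, -1], [-4, 1, -2], [-26, -8, -13], [2, 2, 1], [-74, -16, -37], [14, 4, 7]]
The columns c1, c2, c3 of O are linearly dependent: -c1 + 2·c3 = 0 (check each entry), so rank(O) ≤ 2.
The 2×2 minor from rows 1, 2, columns 1, 2 is (-2)·1 - (-4)·(-4) = -2 - 16 = -18 ≠ 0, so rank(O) = 2.
rank(O) = 2 < n = 3, so the pair (A, C) is not completely observable.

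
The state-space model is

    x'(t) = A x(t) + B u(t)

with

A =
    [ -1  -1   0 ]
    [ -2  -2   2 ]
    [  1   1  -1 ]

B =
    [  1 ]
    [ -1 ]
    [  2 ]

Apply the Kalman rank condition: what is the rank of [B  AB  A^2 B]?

AB = [[0], [4], [-2]]
A^2B = [[-4], [-12], [6]]
Controllability matrix C = [B  AB  A^2B] = [[1, 0, -4], [-1, 4, -12], [2, -2, 6]]
det(C) = 1·(4·6 - (-12)·(-2)) - 0·((-1)·6 - (-12)·2) + (-4)·((-1)·(-2) - 4·2) = 1·0 - 0·18 + (-4)·(-6) = 24 ≠ 0, so rank(C) = 3.
rank(C) = 3 = n, so the pair (A, B) is completely controllable.

3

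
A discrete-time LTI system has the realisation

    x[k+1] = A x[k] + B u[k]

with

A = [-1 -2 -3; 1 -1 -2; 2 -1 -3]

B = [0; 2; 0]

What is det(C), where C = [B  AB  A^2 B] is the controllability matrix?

AB = [[-4], [-2], [-2]]
A^2B = [[14], [2], [0]]
Controllability matrix C = [B  AB  A^2B] = [[0, -4, 14], [2, -2, 2], [0, -2, 0]]
Expanding along the first row, det(C) = 0·((-2)·0 - 2·(-2)) - (-4)·(2·0 - 2·0) + 14·(2·(-2) - (-2)·0) = 0·4 - (-4)·0 + 14·(-4) = -56
Since det(C) ≠ 0, rank(C) = 3 and the system is completely controllable.

-56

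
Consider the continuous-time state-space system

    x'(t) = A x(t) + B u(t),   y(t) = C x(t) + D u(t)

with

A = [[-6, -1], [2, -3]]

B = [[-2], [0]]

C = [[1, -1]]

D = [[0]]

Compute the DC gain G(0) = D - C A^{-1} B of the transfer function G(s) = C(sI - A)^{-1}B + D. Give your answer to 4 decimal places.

-0.1000

G(0) = C(-A)^{-1}B + D = -C A^{-1} B + D.
det A = 20, so A^{-1} = (1/20)·adj(A) = [[-3/20, 1/20], [-1/10, -3/10]]
A^{-1} B = [3/10, 1/5]^T
C A^{-1} B = 1/10
G(0) = D - C A^{-1} B = 0 - (1/10) = -1/10 ≈ -0.1000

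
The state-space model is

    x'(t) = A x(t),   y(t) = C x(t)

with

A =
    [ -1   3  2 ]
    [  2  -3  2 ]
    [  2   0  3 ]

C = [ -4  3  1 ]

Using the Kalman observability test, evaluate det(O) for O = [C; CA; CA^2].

CA = [[12, -21, 1]]
CA^2 = [[-52, 99, -15]]
Observability matrix O = [C; CA; CA^2] = [[-4, 3, 1], [12, -21, 1], [-52, 99, -15]]
Expanding along the first row, det(O) = (-4)·((-21)·(-15) - 1·99) - 3·(12·(-15) - 1·(-52)) + 1·(12·99 - (-21)·(-52)) = (-4)·216 - 3·(-128) + 1·96 = -384
Since det(O) ≠ 0, rank(O) = 3 and the system is completely observable.

-384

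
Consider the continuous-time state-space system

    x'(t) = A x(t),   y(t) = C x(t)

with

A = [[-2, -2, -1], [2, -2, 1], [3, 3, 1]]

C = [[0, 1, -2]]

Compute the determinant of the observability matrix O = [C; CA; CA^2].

335

CA = [[-4, -8, -1]]
CA^2 = [[-11, 21, -5]]
Observability matrix O = [C; CA; CA^2] = [[0, 1, -2], [-4, -8, -1], [-11, 21, -5]]
Expanding along the first row, det(O) = 0·((-8)·(-5) - (-1)·21) - 1·((-4)·(-5) - (-1)·(-11)) + (-2)·((-4)·21 - (-8)·(-11)) = 0·61 - 1·9 + (-2)·(-172) = 335
Since det(O) ≠ 0, rank(O) = 3 and the system is completely observable.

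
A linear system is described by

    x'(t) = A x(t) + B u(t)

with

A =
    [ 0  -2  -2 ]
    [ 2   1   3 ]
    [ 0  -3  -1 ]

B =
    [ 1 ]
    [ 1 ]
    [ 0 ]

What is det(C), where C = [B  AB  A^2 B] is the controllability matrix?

-60

AB = [[-2], [3], [-3]]
A^2B = [[0], [-10], [-6]]
Controllability matrix C = [B  AB  A^2B] = [[1, -2, 0], [1, 3, -10], [0, -3, -6]]
Expanding along the first row, det(C) = 1·(3·(-6) - (-10)·(-3)) - (-2)·(1·(-6) - (-10)·0) + 0·(1·(-3) - 3·0) = 1·(-48) - (-2)·(-6) + 0·(-3) = -60
Since det(C) ≠ 0, rank(C) = 3 and the system is completely controllable.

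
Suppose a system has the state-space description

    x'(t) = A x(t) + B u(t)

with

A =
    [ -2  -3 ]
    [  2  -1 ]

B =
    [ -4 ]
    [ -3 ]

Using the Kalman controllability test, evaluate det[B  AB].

71

AB = [[17], [-5]]
Controllability matrix C = [B  AB] = [[-4, 17], [-3, -5]]
det(C) = (-4)·(-5) - 17·(-3) = 20 - (-51) = 71
Since det(C) ≠ 0, rank(C) = 2 and the system is completely controllable.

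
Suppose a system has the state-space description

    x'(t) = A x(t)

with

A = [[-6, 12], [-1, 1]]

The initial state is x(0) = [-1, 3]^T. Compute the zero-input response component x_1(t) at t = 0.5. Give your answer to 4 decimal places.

det(sI - A) = s^2 - (tr A)s + det A, with tr A = (-6) + 1 = -5 and det A = (-6)·1 - 12·(-1) = -6 - (-12) = 6.
So p(s) = det(sI - A) = s^2 + 5s + 6.
Factor s^2 + 5s + 6: two numbers with sum -5 and product 6 are -2 and -3, so s^2 + 5s + 6 = (s + 2)(s + 3).
Hence p(s) = (s + 2) (s + 3), with roots -3, -2.
The eigenvalues -3, -2 are distinct and real, so A is diagonalisable and x(t) = e^{At} x(0) = V diag(e^{λ_i t}) V^{-1} x(0), where the columns of V are the eigenvectors.
λ = -3: A - (-3)I = [[-3, 12], [-1, 4]]. Row 1 gives (-3)·v1 + 12·v2 = 0, so take v_1 = [-4, -1]^T.
λ = -2: A - (-2)I = [[-4, 12], [-1, 3]]. Row 1 gives (-4)·v1 + 12·v2 = 0, so take v_2 = [3, 1]^T.
V = [v_1 v_2] = [[-4, 3], [-1, 1]] has det V = -1, so V^{-1} = adj(V)/det V = [[-1, 3], [-1, 4]].
Modal coordinates z(0) = V^{-1} x(0): (-1)·(-1) + 3·3 = 10; (-1)·(-1) + 4·3 = 13; so z(0) = [10, 13]^T.
x_1(t) = Σ_i (v_i)_1 · z_i(0) · e^{λ_i t} (row 1 of V times the modal terms).
x_1(0.5) = (-4)·10·e^{-3·0.5} + 3·13·e^{-2·0.5} = (-40)·0.223130 + 39·0.367879 = 5.4221.

5.4221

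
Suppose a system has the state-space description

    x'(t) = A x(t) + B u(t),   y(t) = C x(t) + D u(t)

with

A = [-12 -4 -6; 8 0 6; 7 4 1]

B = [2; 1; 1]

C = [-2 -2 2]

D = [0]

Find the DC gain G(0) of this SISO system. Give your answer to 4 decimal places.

G(0) = C(-A)^{-1}B + D = -C A^{-1} B + D.
det A = -40, so A^{-1} = (1/-40)·adj(A) = [[3/5, 1/2, 3/5], [-17/20, -3/4, -3/5], [-4/5, -1/2, -4/5]]
A^{-1} B = [23/10, -61/20, -29/10]^T
C A^{-1} B = -43/10
G(0) = D - C A^{-1} B = 0 - (-43/10) = 43/10 ≈ 4.3000

4.3000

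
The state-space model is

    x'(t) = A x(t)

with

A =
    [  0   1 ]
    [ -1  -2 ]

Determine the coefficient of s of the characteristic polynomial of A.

For a 2×2 matrix, det(sI - A) = s^2 - (tr A)s + det A.
tr A = -2, det A = 1.
So p(s) = s^2 + 2s + 1.
The coefficient of s is 2.

2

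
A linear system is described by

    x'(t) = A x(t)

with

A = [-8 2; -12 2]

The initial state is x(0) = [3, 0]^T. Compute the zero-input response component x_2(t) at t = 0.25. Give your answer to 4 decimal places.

-4.2957

det(sI - A) = s^2 - (tr A)s + det A, with tr A = (-8) + 2 = -6 and det A = (-8)·2 - 2·(-12) = -16 - (-24) = 8.
So p(s) = det(sI - A) = s^2 + 6s + 8.
Factor s^2 + 6s + 8: two numbers with sum -6 and product 8 are -2 and -4, so s^2 + 6s + 8 = (s + 2)(s + 4).
Hence p(s) = (s + 2) (s + 4), with roots -4, -2.
The eigenvalues -4, -2 are distinct and real, so A is diagonalisable and x(t) = e^{At} x(0) = V diag(e^{λ_i t}) V^{-1} x(0), where the columns of V are the eigenvectors.
λ = -4: A - (-4)I = [[-4, 2], [-12, 6]]. Row 1 gives (-4)·v1 + 2·v2 = 0, so take v_1 = [1, 2]^T.
λ = -2: A - (-2)I = [[-6, 2], [-12, 4]]. Row 1 gives (-6)·v1 + 2·v2 = 0, so take v_2 = [1, 3]^T.
V = [v_1 v_2] = [[1, 1], [2, 3]] has det V = 1, so V^{-1} = adj(V)/det V = [[3, -1], [-2, 1]].
Modal coordinates z(0) = V^{-1} x(0): 3·3 + (-1)·0 = 9; (-2)·3 + 1·0 = -6; so z(0) = [9, -6]^T.
x_2(t) = Σ_i (v_i)_2 · z_i(0) · e^{λ_i t} (row 2 of V times the modal terms).
x_2(0.25) = 2·9·e^{-4·0.25} + 3·(-6)·e^{-2·0.25} = 18·0.367879 + (-18)·0.606531 = -4.2957.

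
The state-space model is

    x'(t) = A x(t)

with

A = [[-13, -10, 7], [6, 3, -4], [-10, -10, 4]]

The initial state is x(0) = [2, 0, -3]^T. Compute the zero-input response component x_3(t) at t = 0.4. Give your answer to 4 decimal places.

det(sI - A) = s^3 - (tr A)s^2 + (M11 + M22 + M33)s - det A, where Mii is the 2×2 principal minor of A obtained by deleting row i and column i.
tr A = (-13) + 3 + 4 = -6; M11 = 3·4 - (-4)·(-10) = 12 - 40 = -28; M22 = (-13)·4 - 7·(-10) = -52 - (-70) = 18; M33 = (-13)·3 - (-10)·6 = -39 - (-60) = 21; sum of minors = 11.
det A = (-13)·(3·4 - (-4)·(-10)) - (-10)·(6·4 - (-4)·(-10)) + 7·(6·(-10) - 3·(-10)) = (-13)·(-28) - (-10)·(-16) + 7·(-30) = -6.
So p(s) = det(sI - A) = s^3 + 6s^2 + 11s + 6.
Rational-root test: any integer root divides 6. Testing small divisors, s = -1 works: p(-1) = -1 + 6 + (-11) + 6 = 0, so (s + 1) is a factor.
Dividing, p(s) = (s + 1)(s^2 + 5s + 6).
Factor s^2 + 5s + 6: two numbers with sum -5 and product 6 are -2 and -3, so s^2 + 5s + 6 = (s + 2)(s + 3).
Hence p(s) = (s + 1) (s + 2) (s + 3), with roots -3, -2, -1.
The eigenvalues -3, -2, -1 are distinct and real, so A is diagonalisable and x(t) = e^{At} x(0) = V diag(e^{λ_i t}) V^{-1} x(0), where the columns of V are the eigenvectors.
λ = -3: A - (-3)I = [[-10, -10, 7], [6, 6, -4], [-10, -10, 7]]. v must be orthogonal to every row; (row 1) × (row 2) = [-2, 2, 0], so take v_1 = [1, -1, 0]^T.
λ = -2: A - (-2)I = [[-11, -10, 7], [6, 5, -4], [-10, -10, 6]]. v must be orthogonal to every row; (row 1) × (row 2) = [5, -2, 5], so take v_2 = [5, -2, 5]^T.
λ = -1: A - (-1)I = [[-12, -10, 7], [6, 4, -4], [-10, -10, 5]]. v must be orthogonal to every row; (row 1) × (row 2) = [12, -6, 12], so take v_3 = [-2, 1, -2]^T.
V = [v_1 v_2 v_3] = [[1, 5, -2], [-1, -2, 1], [0, 5, -2]] has det V = -1, so V^{-1} = adj(V)/det V = [[1, 0, -1], [2, 2, -1], [5, 5, -3]].
Modal coordinates z(0) = V^{-1} x(0): 1·2 + 0·0 + (-1)·(-3) = 5; 2·2 + 2·0 + (-1)·(-3) = 7; 5·2 + 5·0 + (-3)·(-3) = 19; so z(0) = [5, 7, 19]^T.
x_3(t) = Σ_i (v_i)_3 · z_i(0) · e^{λ_i t} (row 3 of V times the modal terms).
x_3(0.4) = 0·5·e^{-3·0.4} + 5·7·e^{-2·0.4} + (-2)·19·e^{-1·0.4} = 0·0.301194 + 35·0.449329 + (-38)·0.670320 = -9.7456.

-9.7456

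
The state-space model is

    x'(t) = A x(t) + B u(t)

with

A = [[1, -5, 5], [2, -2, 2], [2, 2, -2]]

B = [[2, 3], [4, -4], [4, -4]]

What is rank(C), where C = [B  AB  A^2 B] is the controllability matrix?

2

AB = [[2, 3], [4, 6], [4, 6]]
A^2B = [[2, 3], [4, 6], [4, 6]]
Controllability matrix C = [B  AB  A^2B] = [[2, 3, 2, 3, 2, 3], [4, -4, 4, 6, 4, 6], [4, -4, 4, 6, 4, 6]]
The rows r1, r2, r3 of C are linearly dependent: -r2 + r3 = 0 (check each entry), so rank(C) ≤ 2.
The 2×2 minor from rows 1, 2, columns 1, 2 is 2·(-4) - 3·4 = -8 - 12 = -20 ≠ 0, so rank(C) = 2.
rank(C) = 2 < n = 3, so the pair (A, B) is not completely controllable.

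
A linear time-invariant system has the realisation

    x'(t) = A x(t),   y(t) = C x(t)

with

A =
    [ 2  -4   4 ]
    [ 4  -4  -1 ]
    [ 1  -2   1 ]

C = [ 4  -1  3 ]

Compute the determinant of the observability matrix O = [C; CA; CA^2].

-5818

CA = [[7, -18, 20]]
CA^2 = [[-38, 4, 66]]
Observability matrix O = [C; CA; CA^2] = [[4, -1, 3], [7, -18, 20], [-38, 4, 66]]
Expanding along the first row, det(O) = 4·((-18)·66 - 20·4) - (-1)·(7·66 - 20·(-38)) + 3·(7·4 - (-18)·(-38)) = 4·(-1268) - (-1)·1222 + 3·(-656) = -5818
Since det(O) ≠ 0, rank(O) = 3 and the system is completely observable.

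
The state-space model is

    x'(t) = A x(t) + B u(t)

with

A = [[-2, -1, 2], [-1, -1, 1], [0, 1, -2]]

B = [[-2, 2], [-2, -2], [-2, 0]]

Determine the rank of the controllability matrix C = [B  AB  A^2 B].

AB = [[2, -2], [2, 0], [2, -2]]
A^2B = [[-2, 0], [-2, 0], [-2, 4]]
Controllability matrix C = [B  AB  A^2B] = [[-2, 2, 2, -2, -2, 0], [-2, -2, 2, 0, -2, 0], [-2, 0, 2, -2, -2, 4]]
Take the 3×3 submatrix of C formed by columns 1, 2, 4: [[-2, 2, -2], [-2, -2, 0], [-2, 0, -2]]. Its determinant is (-2)·((-2)·(-2) - 0·0) - 2·((-2)·(-2) - 0·(-2)) + (-2)·((-2)·0 - (-2)·(-2)) = (-2)·4 - 2·4 + (-2)·(-4) = -8 ≠ 0.
So rank(C) ≥ 3; since C has 3 rows, rank(C) = 3.
rank(C) = 3 = n, so the pair (A, B) is completely controllable.

3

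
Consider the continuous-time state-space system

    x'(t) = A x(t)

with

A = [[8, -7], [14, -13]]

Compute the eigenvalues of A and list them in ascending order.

det(sI - A) = s^2 - (tr A)s + det A, with tr A = 8 + (-13) = -5 and det A = 8·(-13) - (-7)·14 = -104 - (-98) = -6.
So p(s) = det(sI - A) = s^2 + 5s - 6.
Factor s^2 + 5s - 6: two numbers with sum -5 and product -6 are 1 and -6, so s^2 + 5s - 6 = (s - 1)(s + 6).
Hence p(s) = (s - 1) (s + 6), with roots -6, 1.
At least one eigenvalue has non-negative real part, so the system is not asymptotically stable.

-6, 1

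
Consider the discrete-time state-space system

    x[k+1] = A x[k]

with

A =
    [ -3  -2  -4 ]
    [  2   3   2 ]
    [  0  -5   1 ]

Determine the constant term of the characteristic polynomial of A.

-5

Expand det(zI - A) for the 3×3 matrix.
p(z) = z^3 - z^2 + 5z - 5.
(Check: constant term = det(-A) = (-1)^3 det A = -5; coefficient of z^2 = -tr A = -1.)
The constant term is -5.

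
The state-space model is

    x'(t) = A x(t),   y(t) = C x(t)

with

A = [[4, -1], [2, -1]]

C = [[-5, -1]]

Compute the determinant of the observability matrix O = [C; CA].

CA = [[-22, 6]]
Observability matrix O = [C; CA] = [[-5, -1], [-22, 6]]
det(O) = (-5)·6 - (-1)·(-22) = -30 - 22 = -52
Since det(O) ≠ 0, rank(O) = 2 and the system is completely observable.

-52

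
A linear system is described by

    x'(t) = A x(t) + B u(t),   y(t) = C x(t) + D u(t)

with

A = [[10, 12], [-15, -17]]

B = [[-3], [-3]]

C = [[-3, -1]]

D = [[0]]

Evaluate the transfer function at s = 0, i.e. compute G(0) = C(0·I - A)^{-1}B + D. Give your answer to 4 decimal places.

18.6000

G(0) = C(-A)^{-1}B + D = -C A^{-1} B + D.
det A = 10, so A^{-1} = (1/10)·adj(A) = [[-17/10, -6/5], [3/2, 1]]
A^{-1} B = [87/10, -15/2]^T
C A^{-1} B = -93/5
G(0) = D - C A^{-1} B = 0 - (-93/5) = 93/5 ≈ 18.6000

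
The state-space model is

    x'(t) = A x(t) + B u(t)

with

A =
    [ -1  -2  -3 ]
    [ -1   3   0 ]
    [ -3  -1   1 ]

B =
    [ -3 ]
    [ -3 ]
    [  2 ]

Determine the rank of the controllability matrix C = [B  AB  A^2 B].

AB = [[3], [-6], [14]]
A^2B = [[-33], [-21], [11]]
Controllability matrix C = [B  AB  A^2B] = [[-3, 3, -33], [-3, -6, -21], [2, 14, 11]]
det(C) = (-3)·((-6)·11 - (-21)·14) - 3·((-3)·11 - (-21)·2) + (-33)·((-3)·14 - (-6)·2) = (-3)·228 - 3·9 + (-33)·(-30) = 279 ≠ 0, so rank(C) = 3.
rank(C) = 3 = n, so the pair (A, B) is completely controllable.

3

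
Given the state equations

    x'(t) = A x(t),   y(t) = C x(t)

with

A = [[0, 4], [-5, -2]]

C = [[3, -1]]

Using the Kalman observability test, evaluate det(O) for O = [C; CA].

CA = [[5, 14]]
Observability matrix O = [C; CA] = [[3, -1], [5, 14]]
det(O) = 3·14 - (-1)·5 = 42 - (-5) = 47
Since det(O) ≠ 0, rank(O) = 2 and the system is completely observable.

47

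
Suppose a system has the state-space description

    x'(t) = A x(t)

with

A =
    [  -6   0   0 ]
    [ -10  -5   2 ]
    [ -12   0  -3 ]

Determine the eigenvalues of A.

det(sI - A) = s^3 - (tr A)s^2 + (M11 + M22 + M33)s - det A, where Mii is the 2×2 principal minor of A obtained by deleting row i and column i.
tr A = (-6) + (-5) + (-3) = -14; M11 = (-5)·(-3) - 2·0 = 15 - 0 = 15; M22 = (-6)·(-3) - 0·(-12) = 18 - 0 = 18; M33 = (-6)·(-5) - 0·(-10) = 30 - 0 = 30; sum of minors = 63.
det A = (-6)·((-5)·(-3) - 2·0) - 0·((-10)·(-3) - 2·(-12)) + 0·((-10)·0 - (-5)·(-12)) = (-6)·15 - 0·54 + 0·(-60) = -90.
So p(s) = det(sI - A) = s^3 + 14s^2 + 63s + 90.
Rational-root test: any integer root divides 90. Testing small divisors, s = -3 works: p(-3) = -27 + 126 + (-189) + 90 = 0, so (s + 3) is a factor.
Dividing, p(s) = (s + 3)(s^2 + 11s + 30).
Factor s^2 + 11s + 30: two numbers with sum -11 and product 30 are -5 and -6, so s^2 + 11s + 30 = (s + 5)(s + 6).
Hence p(s) = (s + 3) (s + 5) (s + 6), with roots -6, -5, -3.
All eigenvalues have negative real part, so the system is asymptotically stable.

-6, -5, -3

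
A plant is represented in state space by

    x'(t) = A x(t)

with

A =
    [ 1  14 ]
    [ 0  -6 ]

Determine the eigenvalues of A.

det(sI - A) = s^2 - (tr A)s + det A, with tr A = 1 + (-6) = -5 and det A = 1·(-6) - 14·0 = -6 - 0 = -6.
So p(s) = det(sI - A) = s^2 + 5s - 6.
Factor s^2 + 5s - 6: two numbers with sum -5 and product -6 are 1 and -6, so s^2 + 5s - 6 = (s - 1)(s + 6).
Hence p(s) = (s - 1) (s + 6), with roots -6, 1.
At least one eigenvalue has non-negative real part, so the system is not asymptotically stable.

-6, 1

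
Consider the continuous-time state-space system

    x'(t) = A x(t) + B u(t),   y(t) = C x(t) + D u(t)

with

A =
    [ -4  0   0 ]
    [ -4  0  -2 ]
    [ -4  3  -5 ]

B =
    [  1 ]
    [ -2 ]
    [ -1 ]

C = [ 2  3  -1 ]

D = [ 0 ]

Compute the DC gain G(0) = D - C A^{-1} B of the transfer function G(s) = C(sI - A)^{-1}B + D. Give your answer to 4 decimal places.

G(0) = C(-A)^{-1}B + D = -C A^{-1} B + D.
det A = -24, so A^{-1} = (1/-24)·adj(A) = [[-1/4, 0, 0], [1/2, -5/6, 1/3], [1/2, -1/2, 0]]
A^{-1} B = [-1/4, 11/6, 3/2]^T
C A^{-1} B = 7/2
G(0) = D - C A^{-1} B = 0 - (7/2) = -7/2 ≈ -3.5000

-3.5000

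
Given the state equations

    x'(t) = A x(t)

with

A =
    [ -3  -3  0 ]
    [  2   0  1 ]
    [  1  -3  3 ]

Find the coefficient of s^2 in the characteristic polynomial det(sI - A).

0

Expand det(sI - A) for the 3×3 matrix.
p(s) = s^3 - 6.
(Check: constant term = det(-A) = (-1)^3 det A = -6; coefficient of s^2 = -tr A = 0.)
The coefficient of s^2 is 0.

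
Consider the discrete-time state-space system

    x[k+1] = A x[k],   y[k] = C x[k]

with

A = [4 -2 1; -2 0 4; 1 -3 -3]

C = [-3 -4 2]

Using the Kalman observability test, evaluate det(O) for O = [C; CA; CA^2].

CA = [[-2, 0, -25]]
CA^2 = [[-33, 79, 73]]
Observability matrix O = [C; CA; CA^2] = [[-3, -4, 2], [-2, 0, -25], [-33, 79, 73]]
Expanding along the first row, det(O) = (-3)·(0·73 - (-25)·79) - (-4)·((-2)·73 - (-25)·(-33)) + 2·((-2)·79 - 0·(-33)) = (-3)·1975 - (-4)·(-971) + 2·(-158) = -10125
Since det(O) ≠ 0, rank(O) = 3 and the system is completely observable.

-10125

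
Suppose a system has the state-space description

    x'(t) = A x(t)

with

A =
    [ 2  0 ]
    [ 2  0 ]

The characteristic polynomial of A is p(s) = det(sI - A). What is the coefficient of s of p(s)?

-2

For a 2×2 matrix, det(sI - A) = s^2 - (tr A)s + det A.
tr A = 2, det A = 0.
So p(s) = s^2 - 2s.
The coefficient of s is -2.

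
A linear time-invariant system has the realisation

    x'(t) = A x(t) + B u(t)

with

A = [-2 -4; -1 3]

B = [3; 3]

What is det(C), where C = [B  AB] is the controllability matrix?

AB = [[-18], [6]]
Controllability matrix C = [B  AB] = [[3, -18], [3, 6]]
det(C) = 3·6 - (-18)·3 = 18 - (-54) = 72
Since det(C) ≠ 0, rank(C) = 2 and the system is completely controllable.

72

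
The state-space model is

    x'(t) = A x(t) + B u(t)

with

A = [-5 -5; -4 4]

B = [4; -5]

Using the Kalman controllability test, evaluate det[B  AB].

AB = [[5], [-36]]
Controllability matrix C = [B  AB] = [[4, 5], [-5, -36]]
det(C) = 4·(-36) - 5·(-5) = -144 - (-25) = -119
Since det(C) ≠ 0, rank(C) = 2 and the system is completely controllable.

-119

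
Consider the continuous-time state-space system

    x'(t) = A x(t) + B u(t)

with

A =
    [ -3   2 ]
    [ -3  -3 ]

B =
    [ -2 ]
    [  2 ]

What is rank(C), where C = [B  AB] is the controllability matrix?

AB = [[10], [0]]
Controllability matrix C = [B  AB] = [[-2, 10], [2, 0]]
det(C) = (-2)·0 - 10·2 = 0 - 20 = -20 ≠ 0, so rank(C) = 2.
rank(C) = 2 = n, so the pair (A, B) is completely controllable.

2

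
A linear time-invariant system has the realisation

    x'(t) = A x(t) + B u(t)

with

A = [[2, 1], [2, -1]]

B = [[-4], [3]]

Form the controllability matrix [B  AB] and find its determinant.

59

AB = [[-5], [-11]]
Controllability matrix C = [B  AB] = [[-4, -5], [3, -11]]
det(C) = (-4)·(-11) - (-5)·3 = 44 - (-15) = 59
Since det(C) ≠ 0, rank(C) = 2 and the system is completely controllable.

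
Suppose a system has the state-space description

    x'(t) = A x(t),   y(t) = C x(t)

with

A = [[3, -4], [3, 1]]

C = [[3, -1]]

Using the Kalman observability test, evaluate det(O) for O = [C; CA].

CA = [[6, -13]]
Observability matrix O = [C; CA] = [[3, -1], [6, -13]]
det(O) = 3·(-13) - (-1)·6 = -39 - (-6) = -33
Since det(O) ≠ 0, rank(O) = 2 and the system is completely observable.

-33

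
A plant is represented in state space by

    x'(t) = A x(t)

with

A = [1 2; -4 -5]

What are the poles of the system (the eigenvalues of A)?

det(sI - A) = s^2 - (tr A)s + det A, with tr A = 1 + (-5) = -4 and det A = 1·(-5) - 2·(-4) = -5 - (-8) = 3.
So p(s) = det(sI - A) = s^2 + 4s + 3.
Factor s^2 + 4s + 3: two numbers with sum -4 and product 3 are -1 and -3, so s^2 + 4s + 3 = (s + 1)(s + 3).
Hence p(s) = (s + 1) (s + 3), with roots -3, -1.
All eigenvalues have negative real part, so the system is asymptotically stable.

-3, -1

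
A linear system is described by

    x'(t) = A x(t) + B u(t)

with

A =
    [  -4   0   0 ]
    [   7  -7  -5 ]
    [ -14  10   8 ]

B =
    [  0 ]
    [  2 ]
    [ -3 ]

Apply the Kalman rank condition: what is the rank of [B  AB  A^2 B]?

2

AB = [[0], [1], [-4]]
A^2B = [[0], [13], [-22]]
Controllability matrix C = [B  AB  A^2B] = [[0, 0, 0], [2, 1, 13], [-3, -4, -22]]
Row 1 of C is identically zero, so rank(C) ≤ 2.
The 2×2 minor from rows 2, 3, columns 1, 2 is 2·(-4) - 1·(-3) = -8 - (-3) = -5 ≠ 0, so rank(C) = 2.
rank(C) = 2 < n = 3, so the pair (A, B) is not completely controllable.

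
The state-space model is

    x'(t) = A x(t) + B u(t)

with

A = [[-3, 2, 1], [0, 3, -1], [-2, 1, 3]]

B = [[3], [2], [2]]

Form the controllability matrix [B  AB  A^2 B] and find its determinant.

AB = [[-3], [4], [2]]
A^2B = [[19], [10], [16]]
Controllability matrix C = [B  AB  A^2B] = [[3, -3, 19], [2, 4, 10], [2, 2, 16]]
Expanding along the first row, det(C) = 3·(4·16 - 10·2) - (-3)·(2·16 - 10·2) + 19·(2·2 - 4·2) = 3·44 - (-3)·12 + 19·(-4) = 92
Since det(C) ≠ 0, rank(C) = 3 and the system is completely controllable.

92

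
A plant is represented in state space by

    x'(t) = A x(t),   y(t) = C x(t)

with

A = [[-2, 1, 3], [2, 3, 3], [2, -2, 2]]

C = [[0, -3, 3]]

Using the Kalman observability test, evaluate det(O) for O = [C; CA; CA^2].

-1944

CA = [[0, -15, -3]]
CA^2 = [[-36, -39, -51]]
Observability matrix O = [C; CA; CA^2] = [[0, -3, 3], [0, -15, -3], [-36, -39, -51]]
Expanding along the first row, det(O) = 0·((-15)·(-51) - (-3)·(-39)) - (-3)·(0·(-51) - (-3)·(-36)) + 3·(0·(-39) - (-15)·(-36)) = 0·648 - (-3)·(-108) + 3·(-540) = -1944
Since det(O) ≠ 0, rank(O) = 3 and the system is completely observable.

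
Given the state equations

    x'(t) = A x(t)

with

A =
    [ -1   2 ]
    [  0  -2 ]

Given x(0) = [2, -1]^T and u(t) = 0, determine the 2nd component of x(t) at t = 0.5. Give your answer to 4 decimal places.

-0.3679

det(sI - A) = s^2 - (tr A)s + det A, with tr A = (-1) + (-2) = -3 and det A = (-1)·(-2) - 2·0 = 2 - 0 = 2.
So p(s) = det(sI - A) = s^2 + 3s + 2.
Factor s^2 + 3s + 2: two numbers with sum -3 and product 2 are -1 and -2, so s^2 + 3s + 2 = (s + 1)(s + 2).
Hence p(s) = (s + 1) (s + 2), with roots -2, -1.
The eigenvalues -2, -1 are distinct and real, so A is diagonalisable and x(t) = e^{At} x(0) = V diag(e^{λ_i t}) V^{-1} x(0), where the columns of V are the eigenvectors.
λ = -2: A - (-2)I = [[1, 2], [0, 0]]. Row 1 gives 1·v1 + 2·v2 = 0, so take v_1 = [2, -1]^T.
λ = -1: A - (-1)I = [[0, 2], [0, -1]]. Row 1 gives 0·v1 + 2·v2 = 0, so take v_2 = [1, 0]^T.
V = [v_1 v_2] = [[2, 1], [-1, 0]] has det V = 1, so V^{-1} = adj(V)/det V = [[0, -1], [1, 2]].
Modal coordinates z(0) = V^{-1} x(0): 0·2 + (-1)·(-1) = 1; 1·2 + 2·(-1) = 0; so z(0) = [1, 0]^T.
x_2(t) = Σ_i (v_i)_2 · z_i(0) · e^{λ_i t} (row 2 of V times the modal terms).
x_2(0.5) = (-1)·1·e^{-2·0.5} + 0·0·e^{-1·0.5} = (-1)·0.367879 + 0·0.606531 = -0.3679.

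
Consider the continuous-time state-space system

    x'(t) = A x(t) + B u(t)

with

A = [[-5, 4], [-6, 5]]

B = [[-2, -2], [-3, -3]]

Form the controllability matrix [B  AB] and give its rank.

AB = [[-2, -2], [-3, -3]]
Controllability matrix C = [B  AB] = [[-2, -2, -2, -2], [-3, -3, -3, -3]]
Every column of C is a scalar multiple of column 1 = [-2, -3] (multipliers 1, 1, 1, 1), so the columns span a one-dimensional space.
C ≠ 0, hence rank(C) = 1.
rank(C) = 1 < n = 2, so the pair (A, B) is not completely controllable.

1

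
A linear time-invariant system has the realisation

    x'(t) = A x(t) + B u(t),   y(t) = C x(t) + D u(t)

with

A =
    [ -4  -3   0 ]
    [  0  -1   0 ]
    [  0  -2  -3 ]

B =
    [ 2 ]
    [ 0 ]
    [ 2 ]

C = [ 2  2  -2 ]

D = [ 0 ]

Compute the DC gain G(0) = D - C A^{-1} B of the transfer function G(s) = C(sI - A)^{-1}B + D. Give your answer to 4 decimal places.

G(0) = C(-A)^{-1}B + D = -C A^{-1} B + D.
det A = -12, so A^{-1} = (1/-12)·adj(A) = [[-1/4, 3/4, 0], [0, -1, 0], [0, 2/3, -1/3]]
A^{-1} B = [-1/2, 0, -2/3]^T
C A^{-1} B = 1/3
G(0) = D - C A^{-1} B = 0 - (1/3) = -1/3 ≈ -0.3333

-0.3333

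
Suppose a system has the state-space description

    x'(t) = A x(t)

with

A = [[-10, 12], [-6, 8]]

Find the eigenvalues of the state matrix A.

-4, 2

det(sI - A) = s^2 - (tr A)s + det A, with tr A = (-10) + 8 = -2 and det A = (-10)·8 - 12·(-6) = -80 - (-72) = -8.
So p(s) = det(sI - A) = s^2 + 2s - 8.
Factor s^2 + 2s - 8: two numbers with sum -2 and product -8 are 2 and -4, so s^2 + 2s - 8 = (s - 2)(s + 4).
Hence p(s) = (s - 2) (s + 4), with roots -4, 2.
At least one eigenvalue has non-negative real part, so the system is not asymptotically stable.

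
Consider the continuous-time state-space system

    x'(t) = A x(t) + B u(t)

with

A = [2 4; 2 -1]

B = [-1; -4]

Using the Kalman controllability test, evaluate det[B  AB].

-74

AB = [[-18], [2]]
Controllability matrix C = [B  AB] = [[-1, -18], [-4, 2]]
det(C) = (-1)·2 - (-18)·(-4) = -2 - 72 = -74
Since det(C) ≠ 0, rank(C) = 2 and the system is completely controllable.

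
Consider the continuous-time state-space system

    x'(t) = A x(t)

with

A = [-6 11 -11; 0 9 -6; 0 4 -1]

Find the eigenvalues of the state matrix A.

det(sI - A) = s^3 - (tr A)s^2 + (M11 + M22 + M33)s - det A, where Mii is the 2×2 principal minor of A obtained by deleting row i and column i.
tr A = (-6) + 9 + (-1) = 2; M11 = 9·(-1) - (-6)·4 = -9 - (-24) = 15; M22 = (-6)·(-1) - (-11)·0 = 6 - 0 = 6; M33 = (-6)·9 - 11·0 = -54 - 0 = -54; sum of minors = -33.
det A = (-6)·(9·(-1) - (-6)·4) - 11·(0·(-1) - (-6)·0) + (-11)·(0·4 - 9·0) = (-6)·15 - 11·0 + (-11)·0 = -90.
So p(s) = det(sI - A) = s^3 - 2s^2 - 33s + 90.
Rational-root test: any integer root divides 90. Testing small divisors, s = 3 works: p(3) = 27 + (-18) + (-99) + 90 = 0, so (s - 3) is a factor.
Dividing, p(s) = (s - 3)(s^2 + s - 30).
Factor s^2 + s - 30: two numbers with sum -1 and product -30 are 5 and -6, so s^2 + s - 30 = (s - 5)(s + 6).
Hence p(s) = (s - 5) (s - 3) (s + 6), with roots -6, 3, 5.
At least one eigenvalue has non-negative real part, so the system is not asymptotically stable.

-6, 3, 5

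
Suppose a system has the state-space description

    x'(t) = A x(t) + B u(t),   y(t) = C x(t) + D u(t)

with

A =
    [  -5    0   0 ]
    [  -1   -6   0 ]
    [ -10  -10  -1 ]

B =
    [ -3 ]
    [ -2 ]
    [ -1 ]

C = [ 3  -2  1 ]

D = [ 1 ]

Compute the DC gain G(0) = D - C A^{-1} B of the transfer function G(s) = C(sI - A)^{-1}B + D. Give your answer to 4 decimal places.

7.0000

G(0) = C(-A)^{-1}B + D = -C A^{-1} B + D.
det A = -30, so A^{-1} = (1/-30)·adj(A) = [[-1/5, 0, 0], [1/30, -1/6, 0], [5/3, 5/3, -1]]
A^{-1} B = [3/5, 7/30, -22/3]^T
C A^{-1} B = -6
G(0) = D - C A^{-1} B = 1 - (-6) = 7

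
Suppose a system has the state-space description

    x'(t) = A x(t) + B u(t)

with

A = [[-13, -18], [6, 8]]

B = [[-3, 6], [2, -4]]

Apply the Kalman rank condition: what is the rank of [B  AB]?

AB = [[3, -6], [-2, 4]]
Controllability matrix C = [B  AB] = [[-3, 6, 3, -6], [2, -4, -2, 4]]
Every column of C is a scalar multiple of column 1 = [-3, 2] (multipliers 1, -2, -1, 2), so the columns span a one-dimensional space.
C ≠ 0, hence rank(C) = 1.
rank(C) = 1 < n = 2, so the pair (A, B) is not completely controllable.

1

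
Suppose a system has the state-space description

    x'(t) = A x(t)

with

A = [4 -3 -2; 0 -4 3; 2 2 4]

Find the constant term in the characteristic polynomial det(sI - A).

122

Expand det(sI - A) for the 3×3 matrix.
p(s) = s^3 - 4s^2 - 18s + 122.
(Check: constant term = det(-A) = (-1)^3 det A = 122; coefficient of s^2 = -tr A = -4.)
The constant term is 122.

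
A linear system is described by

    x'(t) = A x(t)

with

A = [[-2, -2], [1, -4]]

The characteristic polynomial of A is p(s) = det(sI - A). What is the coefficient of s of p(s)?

For a 2×2 matrix, det(sI - A) = s^2 - (tr A)s + det A.
tr A = -6, det A = 10.
So p(s) = s^2 + 6s + 10.
The coefficient of s is 6.

6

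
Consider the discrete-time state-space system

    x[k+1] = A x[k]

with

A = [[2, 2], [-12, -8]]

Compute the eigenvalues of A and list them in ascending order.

det(zI - A) = z^2 - (tr A)z + det A, with tr A = 2 + (-8) = -6 and det A = 2·(-8) - 2·(-12) = -16 - (-24) = 8.
So p(z) = det(zI - A) = z^2 + 6z + 8.
Factor z^2 + 6z + 8: two numbers with sum -6 and product 8 are -2 and -4, so z^2 + 6z + 8 = (z + 2)(z + 4).
Hence p(z) = (z + 2) (z + 4), with roots -4, -2.

-4, -2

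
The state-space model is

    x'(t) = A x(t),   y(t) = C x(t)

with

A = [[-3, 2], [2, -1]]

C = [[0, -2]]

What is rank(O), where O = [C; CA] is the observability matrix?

2

CA = [[-4, 2]]
Observability matrix O = [C; CA] = [[0, -2], [-4, 2]]
det(O) = 0·2 - (-2)·(-4) = 0 - 8 = -8 ≠ 0, so rank(O) = 2.
rank(O) = 2 = n, so the pair (A, C) is completely observable.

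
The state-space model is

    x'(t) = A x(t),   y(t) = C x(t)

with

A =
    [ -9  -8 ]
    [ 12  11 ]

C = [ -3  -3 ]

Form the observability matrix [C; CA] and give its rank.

CA = [[-9, -9]]
Observability matrix O = [C; CA] = [[-3, -3], [-9, -9]]
Every row of O is a scalar multiple of row 1 = [-3, -3] (multipliers 1, 3), so the rows span a one-dimensional space.
O ≠ 0, hence rank(O) = 1.
rank(O) = 1 < n = 2, so the pair (A, C) is not completely observable.

1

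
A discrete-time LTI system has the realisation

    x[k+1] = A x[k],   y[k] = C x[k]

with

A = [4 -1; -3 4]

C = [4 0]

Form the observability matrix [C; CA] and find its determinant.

-16

CA = [[16, -4]]
Observability matrix O = [C; CA] = [[4, 0], [16, -4]]
det(O) = 4·(-4) - 0·16 = -16 - 0 = -16
Since det(O) ≠ 0, rank(O) = 2 and the system is completely observable.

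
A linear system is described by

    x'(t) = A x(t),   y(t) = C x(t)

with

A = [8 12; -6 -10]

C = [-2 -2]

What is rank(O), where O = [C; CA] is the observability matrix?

1

CA = [[-4, -4]]
Observability matrix O = [C; CA] = [[-2, -2], [-4, -4]]
Every row of O is a scalar multiple of row 1 = [-2, -2] (multipliers 1, 2), so the rows span a one-dimensional space.
O ≠ 0, hence rank(O) = 1.
rank(O) = 1 < n = 2, so the pair (A, C) is not completely observable.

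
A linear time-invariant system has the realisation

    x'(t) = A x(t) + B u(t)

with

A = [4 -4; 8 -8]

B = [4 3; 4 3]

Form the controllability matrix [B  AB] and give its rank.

1

AB = [[0, 0], [0, 0]]
Controllability matrix C = [B  AB] = [[4, 3, 0, 0], [4, 3, 0, 0]]
Every column of C is a scalar multiple of column 1 = [4, 4] (multipliers 1, 3/4, 0, 0), so the columns span a one-dimensional space.
C ≠ 0, hence rank(C) = 1.
rank(C) = 1 < n = 2, so the pair (A, B) is not completely controllable.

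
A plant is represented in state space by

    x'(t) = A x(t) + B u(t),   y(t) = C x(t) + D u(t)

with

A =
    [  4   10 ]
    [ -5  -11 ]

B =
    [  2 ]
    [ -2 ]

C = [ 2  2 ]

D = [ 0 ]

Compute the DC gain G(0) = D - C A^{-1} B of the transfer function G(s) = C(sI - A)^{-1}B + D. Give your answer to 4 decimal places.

0.0000

G(0) = C(-A)^{-1}B + D = -C A^{-1} B + D.
det A = 6, so A^{-1} = (1/6)·adj(A) = [[-11/6, -5/3], [5/6, 2/3]]
A^{-1} B = [-1/3, 1/3]^T
C A^{-1} B = 0
G(0) = D - C A^{-1} B = 0 - (0) = 0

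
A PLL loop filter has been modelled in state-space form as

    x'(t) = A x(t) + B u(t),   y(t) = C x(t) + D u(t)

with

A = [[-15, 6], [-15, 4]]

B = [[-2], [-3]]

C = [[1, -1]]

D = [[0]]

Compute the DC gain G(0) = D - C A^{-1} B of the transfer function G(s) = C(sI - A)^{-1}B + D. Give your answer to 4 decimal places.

G(0) = C(-A)^{-1}B + D = -C A^{-1} B + D.
det A = 30, so A^{-1} = (1/30)·adj(A) = [[2/15, -1/5], [1/2, -1/2]]
A^{-1} B = [1/3, 1/2]^T
C A^{-1} B = -1/6
G(0) = D - C A^{-1} B = 0 - (-1/6) = 1/6 ≈ 0.1667

0.1667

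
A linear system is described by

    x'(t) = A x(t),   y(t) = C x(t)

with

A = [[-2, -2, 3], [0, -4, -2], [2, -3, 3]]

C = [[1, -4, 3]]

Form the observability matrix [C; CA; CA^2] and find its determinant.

-1034

CA = [[4, 5, 20]]
CA^2 = [[32, -88, 62]]
Observability matrix O = [C; CA; CA^2] = [[1, -4, 3], [4, 5, 20], [32, -88, 62]]
Expanding along the first row, det(O) = 1·(5·62 - 20·(-88)) - (-4)·(4·62 - 20·32) + 3·(4·(-88) - 5·32) = 1·2070 - (-4)·(-392) + 3·(-512) = -1034
Since det(O) ≠ 0, rank(O) = 3 and the system is completely observable.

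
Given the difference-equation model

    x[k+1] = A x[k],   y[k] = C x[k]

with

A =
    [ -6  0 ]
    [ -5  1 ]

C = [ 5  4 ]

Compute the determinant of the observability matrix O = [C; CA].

CA = [[-50, 4]]
Observability matrix O = [C; CA] = [[5, 4], [-50, 4]]
det(O) = 5·4 - 4·(-50) = 20 - (-200) = 220
Since det(O) ≠ 0, rank(O) = 2 and the system is completely observable.

220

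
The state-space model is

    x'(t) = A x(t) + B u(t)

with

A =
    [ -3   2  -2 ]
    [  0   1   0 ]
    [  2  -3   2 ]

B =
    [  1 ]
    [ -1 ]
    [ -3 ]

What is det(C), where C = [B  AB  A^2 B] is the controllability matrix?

8

AB = [[1], [-1], [-1]]
A^2B = [[-3], [-1], [3]]
Controllability matrix C = [B  AB  A^2B] = [[1, 1, -3], [-1, -1, -1], [-3, -1, 3]]
Expanding along the first row, det(C) = 1·((-1)·3 - (-1)·(-1)) - 1·((-1)·3 - (-1)·(-3)) + (-3)·((-1)·(-1) - (-1)·(-3)) = 1·(-4) - 1·(-6) + (-3)·(-2) = 8
Since det(C) ≠ 0, rank(C) = 3 and the system is completely controllable.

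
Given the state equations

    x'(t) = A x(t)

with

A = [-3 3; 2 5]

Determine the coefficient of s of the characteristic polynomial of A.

For a 2×2 matrix, det(sI - A) = s^2 - (tr A)s + det A.
tr A = 2, det A = -21.
So p(s) = s^2 - 2s - 21.
The coefficient of s is -2.

-2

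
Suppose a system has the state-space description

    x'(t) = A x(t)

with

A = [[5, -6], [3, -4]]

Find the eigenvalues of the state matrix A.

det(sI - A) = s^2 - (tr A)s + det A, with tr A = 5 + (-4) = 1 and det A = 5·(-4) - (-6)·3 = -20 - (-18) = -2.
So p(s) = det(sI - A) = s^2 - s - 2.
Factor s^2 - s - 2: two numbers with sum 1 and product -2 are 2 and -1, so s^2 - s - 2 = (s - 2)(s + 1).
Hence p(s) = (s - 2) (s + 1), with roots -1, 2.
At least one eigenvalue has non-negative real part, so the system is not asymptotically stable.

-1, 2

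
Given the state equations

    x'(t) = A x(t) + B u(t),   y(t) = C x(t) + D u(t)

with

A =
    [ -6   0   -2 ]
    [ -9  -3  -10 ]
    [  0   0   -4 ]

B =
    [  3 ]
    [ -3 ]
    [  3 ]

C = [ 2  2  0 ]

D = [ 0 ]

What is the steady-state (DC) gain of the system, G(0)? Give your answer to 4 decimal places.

G(0) = C(-A)^{-1}B + D = -C A^{-1} B + D.
det A = -72, so A^{-1} = (1/-72)·adj(A) = [[-1/6, 0, 1/12], [1/2, -1/3, 7/12], [0, 0, -1/4]]
A^{-1} B = [-1/4, 17/4, -3/4]^T
C A^{-1} B = 8
G(0) = D - C A^{-1} B = 0 - (8) = -8

-8.0000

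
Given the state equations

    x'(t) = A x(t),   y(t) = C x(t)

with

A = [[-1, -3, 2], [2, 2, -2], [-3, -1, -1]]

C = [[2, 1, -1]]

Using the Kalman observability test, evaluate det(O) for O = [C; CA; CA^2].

81

CA = [[3, -3, 3]]
CA^2 = [[-18, -18, 9]]
Observability matrix O = [C; CA; CA^2] = [[2, 1, -1], [3, -3, 3], [-18, -18, 9]]
Expanding along the first row, det(O) = 2·((-3)·9 - 3·(-18)) - 1·(3·9 - 3·(-18)) + (-1)·(3·(-18) - (-3)·(-18)) = 2·27 - 1·81 + (-1)·(-108) = 81
Since det(O) ≠ 0, rank(O) = 3 and the system is completely observable.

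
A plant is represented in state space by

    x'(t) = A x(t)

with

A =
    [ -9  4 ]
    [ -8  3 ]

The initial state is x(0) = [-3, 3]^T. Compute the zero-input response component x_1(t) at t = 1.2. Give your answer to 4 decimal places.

det(sI - A) = s^2 - (tr A)s + det A, with tr A = (-9) + 3 = -6 and det A = (-9)·3 - 4·(-8) = -27 - (-32) = 5.
So p(s) = det(sI - A) = s^2 + 6s + 5.
Factor s^2 + 6s + 5: two numbers with sum -6 and product 5 are -1 and -5, so s^2 + 6s + 5 = (s + 1)(s + 5).
Hence p(s) = (s + 1) (s + 5), with roots -5, -1.
The eigenvalues -5, -1 are distinct and real, so A is diagonalisable and x(t) = e^{At} x(0) = V diag(e^{λ_i t}) V^{-1} x(0), where the columns of V are the eigenvectors.
λ = -5: A - (-5)I = [[-4, 4], [-8, 8]]. Row 1 gives (-4)·v1 + 4·v2 = 0, so take v_1 = [1, 1]^T.
λ = -1: A - (-1)I = [[-8, 4], [-8, 4]]. Row 1 gives (-8)·v1 + 4·v2 = 0, so take v_2 = [-1, -2]^T.
V = [v_1 v_2] = [[1, -1], [1, -2]] has det V = -1, so V^{-1} = adj(V)/det V = [[2, -1], [1, -1]].
Modal coordinates z(0) = V^{-1} x(0): 2·(-3) + (-1)·3 = -9; 1·(-3) + (-1)·3 = -6; so z(0) = [-9, -6]^T.
x_1(t) = Σ_i (v_i)_1 · z_i(0) · e^{λ_i t} (row 1 of V times the modal terms).
x_1(1.2) = 1·(-9)·e^{-5·1.2} + (-1)·(-6)·e^{-1·1.2} = (-9)·0.002479 + 6·0.301194 = 1.7849.

1.7849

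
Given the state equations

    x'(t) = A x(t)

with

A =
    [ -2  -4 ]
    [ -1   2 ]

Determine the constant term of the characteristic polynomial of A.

For a 2×2 matrix, det(sI - A) = s^2 - (tr A)s + det A.
tr A = 0, det A = -8.
So p(s) = s^2 - 8.
The constant term is -8.

-8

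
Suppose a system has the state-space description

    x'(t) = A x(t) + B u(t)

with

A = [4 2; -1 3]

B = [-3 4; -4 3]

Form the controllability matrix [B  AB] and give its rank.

AB = [[-20, 22], [-9, 5]]
Controllability matrix C = [B  AB] = [[-3, 4, -20, 22], [-4, 3, -9, 5]]
Take the 2×2 submatrix of C formed by columns 1, 2: [[-3, 4], [-4, 3]]. Its determinant is (-3)·3 - 4·(-4) = -9 - (-16) = 7 ≠ 0.
So rank(C) ≥ 2; since C has 2 rows, rank(C) = 2.
rank(C) = 2 = n, so the pair (A, B) is completely controllable.

2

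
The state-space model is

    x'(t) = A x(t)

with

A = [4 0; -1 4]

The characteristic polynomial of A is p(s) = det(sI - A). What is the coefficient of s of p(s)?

-8

For a 2×2 matrix, det(sI - A) = s^2 - (tr A)s + det A.
tr A = 8, det A = 16.
So p(s) = s^2 - 8s + 16.
The coefficient of s is -8.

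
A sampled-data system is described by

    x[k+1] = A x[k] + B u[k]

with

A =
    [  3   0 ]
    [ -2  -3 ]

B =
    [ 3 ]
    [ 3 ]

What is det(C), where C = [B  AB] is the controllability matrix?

-72

AB = [[9], [-15]]
Controllability matrix C = [B  AB] = [[3, 9], [3, -15]]
det(C) = 3·(-15) - 9·3 = -45 - 27 = -72
Since det(C) ≠ 0, rank(C) = 2 and the system is completely controllable.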